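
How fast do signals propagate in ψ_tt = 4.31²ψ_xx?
Speed = 4.31. Information travels along characteristics x = x₀ ± 4.31t.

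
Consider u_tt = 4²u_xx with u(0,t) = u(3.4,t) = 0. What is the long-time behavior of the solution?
As t → ∞, u oscillates (no decay). Energy is conserved; the solution oscillates indefinitely as standing waves.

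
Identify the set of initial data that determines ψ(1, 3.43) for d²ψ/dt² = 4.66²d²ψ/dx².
Domain of dependence: [-14.9838, 16.9838]. Signals travel at speed 4.66, so data within |x - 1| ≤ 4.66·3.43 = 15.9838 can reach the point.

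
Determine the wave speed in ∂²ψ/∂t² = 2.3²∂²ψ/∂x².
Speed = 2.3. Information travels along characteristics x = x₀ ± 2.3t.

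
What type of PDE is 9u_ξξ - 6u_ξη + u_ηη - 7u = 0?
With A = 9, B = -6, C = 1, the discriminant is 0. This is a parabolic PDE.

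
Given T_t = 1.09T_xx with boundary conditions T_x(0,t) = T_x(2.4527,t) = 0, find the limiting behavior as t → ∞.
T → constant (steady state). Heat is conserved (no flux at boundaries); solution approaches the spatial average.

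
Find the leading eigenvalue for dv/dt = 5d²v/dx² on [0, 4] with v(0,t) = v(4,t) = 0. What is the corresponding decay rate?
Eigenvalues: λₙ = 5n²π²/4².
First three modes:
  n=1: λ₁ = 5π²/4² ≈ 3.084
  n=2: λ₂ = 20π²/4² ≈ 12.337 (4× faster decay)
  n=3: λ₃ = 45π²/4² ≈ 27.758 (9× faster decay)
As t → ∞, higher modes decay exponentially faster. The n=1 mode dominates: v ~ c₁ sin(πx/4) e^{-λ₁t}.
Decay rate: λ₁ = 5π²/4² ≈ 3.084.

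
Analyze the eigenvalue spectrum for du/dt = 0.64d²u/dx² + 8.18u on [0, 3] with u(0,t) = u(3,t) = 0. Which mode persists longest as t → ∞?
Eigenvalues: λₙ = 0.64n²π²/3² - 8.18.
First three modes:
  n=1: λ₁ = 0.64π²/3² - 8.18 ≈ -7.478
  n=2: λ₂ = 2.56π²/3² - 8.18 ≈ -5.373
  n=3: λ₃ = 5.76π²/3² - 8.18 ≈ -1.863
Since 0.64π²/3² ≈ 0.702 < 8.18, λ₁ < 0.
The n=1 mode grows fastest (−λₙ is largest for n=1) → dominates.
Asymptotic: u ~ c₁ sin(πx/3) e^{7.478t} (exponential growth at rate −λ₁ ≈ 7.478).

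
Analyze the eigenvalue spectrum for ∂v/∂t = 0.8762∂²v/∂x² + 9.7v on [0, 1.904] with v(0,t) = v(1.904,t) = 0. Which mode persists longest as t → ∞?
Eigenvalues: λₙ = 0.8762n²π²/1.904² - 9.7.
First three modes:
  n=1: λ₁ = 0.8762π²/1.904² - 9.7 ≈ -7.315
  n=2: λ₂ = 3.5048π²/1.904² - 9.7 ≈ -0.158
  n=3: λ₃ = 7.8858π²/1.904² - 9.7 ≈ 11.769
Since 0.8762π²/1.904² ≈ 2.385 < 9.7, λ₁ < 0.
The n=1 mode grows fastest (−λₙ is largest for n=1) → dominates.
Asymptotic: v ~ c₁ sin(πx/1.904) e^{7.315t} (exponential growth at rate −λ₁ ≈ 7.315).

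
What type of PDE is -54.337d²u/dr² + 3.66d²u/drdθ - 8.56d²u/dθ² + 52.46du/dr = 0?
With A = -54.337, B = 3.66, C = -8.56, the discriminant is -1847.10328. This is an elliptic PDE.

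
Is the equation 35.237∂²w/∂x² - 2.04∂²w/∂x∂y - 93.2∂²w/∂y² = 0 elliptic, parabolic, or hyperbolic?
Computing B² - 4AC with A = 35.237, B = -2.04, C = -93.2: discriminant = 13140.5152 (positive). Answer: hyperbolic.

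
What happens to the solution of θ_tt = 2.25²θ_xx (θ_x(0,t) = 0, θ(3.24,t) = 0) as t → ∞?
θ oscillates (no decay). Energy is conserved; the solution oscillates indefinitely as standing waves.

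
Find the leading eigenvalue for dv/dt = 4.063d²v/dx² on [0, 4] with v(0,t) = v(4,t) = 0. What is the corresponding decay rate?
Eigenvalues: λₙ = 4.063n²π²/4².
First three modes:
  n=1: λ₁ = 4.063π²/4² ≈ 2.506
  n=2: λ₂ = 16.252π²/4² ≈ 10.025 (4× faster decay)
  n=3: λ₃ = 36.567π²/4² ≈ 22.556 (9× faster decay)
As t → ∞, higher modes decay exponentially faster. The n=1 mode dominates: v ~ c₁ sin(πx/4) e^{-λ₁t}.
Decay rate: λ₁ = 4.063π²/4² ≈ 2.506.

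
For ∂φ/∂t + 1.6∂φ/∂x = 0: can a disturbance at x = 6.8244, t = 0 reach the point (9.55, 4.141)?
No. Only data at x = 2.9244 affects (9.55, 4.141). Advection has one-way propagation along characteristics.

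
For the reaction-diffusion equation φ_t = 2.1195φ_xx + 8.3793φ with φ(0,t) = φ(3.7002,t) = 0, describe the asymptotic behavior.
φ grows unboundedly. Reaction dominates diffusion (r=8.3793 > κπ²/L²≈1.53); solution grows exponentially.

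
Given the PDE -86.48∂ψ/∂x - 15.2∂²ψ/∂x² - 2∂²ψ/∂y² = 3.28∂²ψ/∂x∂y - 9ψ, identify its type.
Rewriting in standard form: -15.2∂²ψ/∂x² - 3.28∂²ψ/∂x∂y - 2∂²ψ/∂y² - 86.48∂ψ/∂x + 9ψ = 0. The second-order coefficients are A = -15.2, B = -3.28, C = -2. Since B² - 4AC = -110.8416 < 0, this is an elliptic PDE.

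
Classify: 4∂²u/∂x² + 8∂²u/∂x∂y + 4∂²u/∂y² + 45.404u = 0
Parabolic (discriminant = 0).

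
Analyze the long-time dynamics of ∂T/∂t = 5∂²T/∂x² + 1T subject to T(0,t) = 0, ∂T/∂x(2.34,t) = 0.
Long-time behavior: T → 0. Diffusion dominates reaction (r=1 < κπ²/(4L²)≈2.25); solution decays.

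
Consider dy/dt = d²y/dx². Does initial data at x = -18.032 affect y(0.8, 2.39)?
Yes, for any finite x. The heat equation has infinite propagation speed, so all initial data affects all points at any t > 0.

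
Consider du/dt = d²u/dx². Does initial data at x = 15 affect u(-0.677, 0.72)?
Yes, for any finite x. The heat equation has infinite propagation speed, so all initial data affects all points at any t > 0.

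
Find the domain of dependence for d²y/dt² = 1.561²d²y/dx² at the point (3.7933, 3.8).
Domain of dependence: [-2.1385, 9.7251]. Signals travel at speed 1.561, so data within |x - 3.7933| ≤ 1.561·3.8 = 5.9318 can reach the point.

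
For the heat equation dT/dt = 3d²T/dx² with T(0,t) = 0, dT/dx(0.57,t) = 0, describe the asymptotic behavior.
T → 0. Heat escapes through the Dirichlet boundary.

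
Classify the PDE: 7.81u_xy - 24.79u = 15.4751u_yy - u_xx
Rewriting in standard form: u_xx + 7.81u_xy - 15.4751u_yy - 24.79u = 0. A = 1, B = 7.81, C = -15.4751. Discriminant B² - 4AC = 122.8965. Since 122.8965 > 0, hyperbolic.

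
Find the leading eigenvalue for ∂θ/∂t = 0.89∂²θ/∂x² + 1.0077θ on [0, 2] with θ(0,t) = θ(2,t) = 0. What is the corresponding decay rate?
Eigenvalues: λₙ = 0.89n²π²/2² - 1.0077.
First three modes:
  n=1: λ₁ = 0.89π²/2² - 1.0077 ≈ 1.188
  n=2: λ₂ = 3.56π²/2² - 1.0077 ≈ 7.776
  n=3: λ₃ = 8.01π²/2² - 1.0077 ≈ 18.756
Since 0.89π²/2² ≈ 2.196 > 1.0077, all λₙ > 0.
The n=1 mode decays slowest → dominates as t → ∞.
Asymptotic: θ ~ c₁ sin(πx/2) e^{-λ₁t} with decay rate λ₁ ≈ 1.188.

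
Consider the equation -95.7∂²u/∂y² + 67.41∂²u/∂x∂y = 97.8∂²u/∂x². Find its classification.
Rewriting in standard form: -97.8∂²u/∂x² + 67.41∂²u/∂x∂y - 95.7∂²u/∂y² = 0. Elliptic. (A = -97.8, B = 67.41, C = -95.7 gives B² - 4AC = -32893.7319.)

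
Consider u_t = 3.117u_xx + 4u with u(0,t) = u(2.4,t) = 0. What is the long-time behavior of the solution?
As t → ∞, u → 0. Diffusion dominates reaction (r=4 < κπ²/L²≈5.34); solution decays.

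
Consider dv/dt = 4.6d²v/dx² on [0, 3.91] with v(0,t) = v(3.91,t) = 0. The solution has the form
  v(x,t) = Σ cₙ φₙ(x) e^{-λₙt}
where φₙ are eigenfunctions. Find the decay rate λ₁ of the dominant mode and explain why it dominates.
Eigenvalues: λₙ = 4.6n²π²/3.91².
First three modes:
  n=1: λ₁ = 4.6π²/3.91² ≈ 2.97
  n=2: λ₂ = 18.4π²/3.91² ≈ 11.879 (4× faster decay)
  n=3: λ₃ = 41.4π²/3.91² ≈ 26.727 (9× faster decay)
As t → ∞, higher modes decay exponentially faster. The n=1 mode dominates: v ~ c₁ sin(πx/3.91) e^{-λ₁t}.
Decay rate: λ₁ = 4.6π²/3.91² ≈ 2.97.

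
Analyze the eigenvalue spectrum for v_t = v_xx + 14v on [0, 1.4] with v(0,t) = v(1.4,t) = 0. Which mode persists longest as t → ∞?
Eigenvalues: λₙ = n²π²/1.4² - 14.
First three modes:
  n=1: λ₁ = π²/1.4² - 14 ≈ -8.964
  n=2: λ₂ = 4π²/1.4² - 14 ≈ 6.142
  n=3: λ₃ = 9π²/1.4² - 14 ≈ 31.32
Since π²/1.4² ≈ 5.036 < 14, λ₁ < 0.
The n=1 mode grows fastest (−λₙ is largest for n=1) → dominates.
Asymptotic: v ~ c₁ sin(πx/1.4) e^{8.964t} (exponential growth at rate −λ₁ ≈ 8.964).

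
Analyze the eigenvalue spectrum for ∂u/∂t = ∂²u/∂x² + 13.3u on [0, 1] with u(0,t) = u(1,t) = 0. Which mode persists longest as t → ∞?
Eigenvalues: λₙ = n²π²/1² - 13.3.
First three modes:
  n=1: λ₁ = π² - 13.3 ≈ -3.43
  n=2: λ₂ = 4π² - 13.3 ≈ 26.178
  n=3: λ₃ = 9π² - 13.3 ≈ 75.526
Since π² ≈ 9.87 < 13.3, λ₁ < 0.
The n=1 mode grows fastest (−λₙ is largest for n=1) → dominates.
Asymptotic: u ~ c₁ sin(πx/1) e^{3.43t} (exponential growth at rate −λ₁ ≈ 3.43).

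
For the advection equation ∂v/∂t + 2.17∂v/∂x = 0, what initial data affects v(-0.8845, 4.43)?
A single point: x = -10.4976. The characteristic through (-0.8845, 4.43) is x - 2.17t = const, so x = -0.8845 - 2.17·4.43 = -10.4976.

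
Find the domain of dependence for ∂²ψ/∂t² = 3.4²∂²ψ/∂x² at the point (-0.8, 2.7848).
Domain of dependence: [-10.26832, 8.66832]. Signals travel at speed 3.4, so data within |x - -0.8| ≤ 3.4·2.7848 = 9.46832 can reach the point.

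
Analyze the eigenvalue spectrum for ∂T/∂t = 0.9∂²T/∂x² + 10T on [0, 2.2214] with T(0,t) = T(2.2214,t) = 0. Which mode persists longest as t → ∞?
Eigenvalues: λₙ = 0.9n²π²/2.2214² - 10.
First three modes:
  n=1: λ₁ = 0.9π²/2.2214² - 10 ≈ -8.2
  n=2: λ₂ = 3.6π²/2.2214² - 10 ≈ -2.8
  n=3: λ₃ = 8.1π²/2.2214² - 10 ≈ 6.201
Since 0.9π²/2.2214² ≈ 1.8 < 10, λ₁ < 0.
The n=1 mode grows fastest (−λₙ is largest for n=1) → dominates.
Asymptotic: T ~ c₁ sin(πx/2.2214) e^{8.2t} (exponential growth at rate −λ₁ ≈ 8.2).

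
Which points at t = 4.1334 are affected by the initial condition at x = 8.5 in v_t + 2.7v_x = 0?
At x = 19.66018. The characteristic carries data from (8.5, 0) to (19.66018, 4.1334).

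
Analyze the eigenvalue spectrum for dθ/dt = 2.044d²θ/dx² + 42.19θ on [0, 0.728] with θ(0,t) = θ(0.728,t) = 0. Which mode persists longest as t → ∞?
Eigenvalues: λₙ = 2.044n²π²/0.728² - 42.19.
First three modes:
  n=1: λ₁ = 2.044π²/0.728² - 42.19 ≈ -4.126
  n=2: λ₂ = 8.176π²/0.728² - 42.19 ≈ 110.067
  n=3: λ₃ = 18.396π²/0.728² - 42.19 ≈ 300.389
Since 2.044π²/0.728² ≈ 38.064 < 42.19, λ₁ < 0.
The n=1 mode grows fastest (−λₙ is largest for n=1) → dominates.
Asymptotic: θ ~ c₁ sin(πx/0.728) e^{4.126t} (exponential growth at rate −λ₁ ≈ 4.126).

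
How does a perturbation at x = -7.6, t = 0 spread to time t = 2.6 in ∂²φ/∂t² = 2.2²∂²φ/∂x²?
Domain of influence: [-13.32, -1.88]. Data at x = -7.6 spreads outward at speed 2.2.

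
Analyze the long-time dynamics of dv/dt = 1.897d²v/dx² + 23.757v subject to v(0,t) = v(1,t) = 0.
Long-time behavior: v grows unboundedly. Reaction dominates diffusion (r=23.757 > κπ²/L²≈18.72); solution grows exponentially.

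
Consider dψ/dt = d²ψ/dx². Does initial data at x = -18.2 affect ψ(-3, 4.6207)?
Yes, for any finite x. The heat equation has infinite propagation speed, so all initial data affects all points at any t > 0.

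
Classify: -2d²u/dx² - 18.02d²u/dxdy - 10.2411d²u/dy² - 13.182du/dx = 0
Hyperbolic (discriminant = 242.7916).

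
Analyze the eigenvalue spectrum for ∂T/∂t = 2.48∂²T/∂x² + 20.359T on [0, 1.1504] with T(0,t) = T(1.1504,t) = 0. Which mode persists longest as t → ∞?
Eigenvalues: λₙ = 2.48n²π²/1.1504² - 20.359.
First three modes:
  n=1: λ₁ = 2.48π²/1.1504² - 20.359 ≈ -1.864
  n=2: λ₂ = 9.92π²/1.1504² - 20.359 ≈ 53.621
  n=3: λ₃ = 22.32π²/1.1504² - 20.359 ≈ 146.096
Since 2.48π²/1.1504² ≈ 18.495 < 20.359, λ₁ < 0.
The n=1 mode grows fastest (−λₙ is largest for n=1) → dominates.
Asymptotic: T ~ c₁ sin(πx/1.1504) e^{1.864t} (exponential growth at rate −λ₁ ≈ 1.864).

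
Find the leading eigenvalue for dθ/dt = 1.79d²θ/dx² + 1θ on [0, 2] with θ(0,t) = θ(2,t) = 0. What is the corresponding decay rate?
Eigenvalues: λₙ = 1.79n²π²/2² - 1.
First three modes:
  n=1: λ₁ = 1.79π²/2² - 1 ≈ 3.417
  n=2: λ₂ = 7.16π²/2² - 1 ≈ 16.667
  n=3: λ₃ = 16.11π²/2² - 1 ≈ 38.75
Since 1.79π²/2² ≈ 4.417 > 1, all λₙ > 0.
The n=1 mode decays slowest → dominates as t → ∞.
Asymptotic: θ ~ c₁ sin(πx/2) e^{-λ₁t} with decay rate λ₁ ≈ 3.417.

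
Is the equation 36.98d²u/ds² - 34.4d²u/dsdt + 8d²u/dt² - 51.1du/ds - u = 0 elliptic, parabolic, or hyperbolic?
Computing B² - 4AC with A = 36.98, B = -34.4, C = 8: discriminant = 0 (zero). Answer: parabolic.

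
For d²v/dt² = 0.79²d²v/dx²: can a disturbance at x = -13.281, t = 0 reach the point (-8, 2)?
No. The domain of dependence is [-9.58, -6.42], and -13.281 is outside this interval.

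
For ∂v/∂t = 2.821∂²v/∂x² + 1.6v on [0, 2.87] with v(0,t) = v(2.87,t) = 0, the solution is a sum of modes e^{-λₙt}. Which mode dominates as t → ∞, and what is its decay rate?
Eigenvalues: λₙ = 2.821n²π²/2.87² - 1.6.
First three modes:
  n=1: λ₁ = 2.821π²/2.87² - 1.6 ≈ 1.78
  n=2: λ₂ = 11.284π²/2.87² - 1.6 ≈ 11.921
  n=3: λ₃ = 25.389π²/2.87² - 1.6 ≈ 28.822
Since 2.821π²/2.87² ≈ 3.38 > 1.6, all λₙ > 0.
The n=1 mode decays slowest → dominates as t → ∞.
Asymptotic: v ~ c₁ sin(πx/2.87) e^{-λ₁t} with decay rate λ₁ ≈ 1.78.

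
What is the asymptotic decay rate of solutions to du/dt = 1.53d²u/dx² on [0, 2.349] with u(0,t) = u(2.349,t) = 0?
Eigenvalues: λₙ = 1.53n²π²/2.349².
First three modes:
  n=1: λ₁ = 1.53π²/2.349² ≈ 2.737
  n=2: λ₂ = 6.12π²/2.349² ≈ 10.947 (4× faster decay)
  n=3: λ₃ = 13.77π²/2.349² ≈ 24.63 (9× faster decay)
As t → ∞, higher modes decay exponentially faster. The n=1 mode dominates: u ~ c₁ sin(πx/2.349) e^{-λ₁t}.
Decay rate: λ₁ = 1.53π²/2.349² ≈ 2.737.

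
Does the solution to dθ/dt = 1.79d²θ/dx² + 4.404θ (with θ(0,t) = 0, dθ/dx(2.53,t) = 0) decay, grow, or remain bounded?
θ grows unboundedly. Reaction dominates diffusion (r=4.404 > κπ²/(4L²)≈0.69); solution grows exponentially.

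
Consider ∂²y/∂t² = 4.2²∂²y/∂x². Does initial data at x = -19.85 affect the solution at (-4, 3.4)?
No. The domain of dependence is [-18.28, 10.28], and -19.85 is outside this interval.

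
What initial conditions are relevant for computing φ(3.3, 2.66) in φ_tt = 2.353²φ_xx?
Domain of dependence: [-2.95898, 9.55898]. Signals travel at speed 2.353, so data within |x - 3.3| ≤ 2.353·2.66 = 6.25898 can reach the point.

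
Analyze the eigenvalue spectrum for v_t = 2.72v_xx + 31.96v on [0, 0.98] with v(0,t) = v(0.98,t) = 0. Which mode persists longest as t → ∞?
Eigenvalues: λₙ = 2.72n²π²/0.98² - 31.96.
First three modes:
  n=1: λ₁ = 2.72π²/0.98² - 31.96 ≈ -4.008
  n=2: λ₂ = 10.88π²/0.98² - 31.96 ≈ 79.849
  n=3: λ₃ = 24.48π²/0.98² - 31.96 ≈ 219.61
Since 2.72π²/0.98² ≈ 27.952 < 31.96, λ₁ < 0.
The n=1 mode grows fastest (−λₙ is largest for n=1) → dominates.
Asymptotic: v ~ c₁ sin(πx/0.98) e^{4.008t} (exponential growth at rate −λ₁ ≈ 4.008).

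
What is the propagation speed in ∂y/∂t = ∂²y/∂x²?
Infinite. The heat equation is parabolic, not hyperbolic, so disturbances propagate instantly.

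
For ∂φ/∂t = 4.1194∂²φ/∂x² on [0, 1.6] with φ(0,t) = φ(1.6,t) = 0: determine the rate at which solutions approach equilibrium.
Eigenvalues: λₙ = 4.1194n²π²/1.6².
First three modes:
  n=1: λ₁ = 4.1194π²/1.6² ≈ 15.882
  n=2: λ₂ = 16.4776π²/1.6² ≈ 63.526 (4× faster decay)
  n=3: λ₃ = 37.0746π²/1.6² ≈ 142.934 (9× faster decay)
As t → ∞, higher modes decay exponentially faster. The n=1 mode dominates: φ ~ c₁ sin(πx/1.6) e^{-λ₁t}.
Decay rate: λ₁ = 4.1194π²/1.6² ≈ 15.882.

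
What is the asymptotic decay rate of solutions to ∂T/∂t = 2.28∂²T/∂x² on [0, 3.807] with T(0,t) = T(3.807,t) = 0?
Eigenvalues: λₙ = 2.28n²π²/3.807².
First three modes:
  n=1: λ₁ = 2.28π²/3.807² ≈ 1.553
  n=2: λ₂ = 9.12π²/3.807² ≈ 6.211 (4× faster decay)
  n=3: λ₃ = 20.52π²/3.807² ≈ 13.974 (9× faster decay)
As t → ∞, higher modes decay exponentially faster. The n=1 mode dominates: T ~ c₁ sin(πx/3.807) e^{-λ₁t}.
Decay rate: λ₁ = 2.28π²/3.807² ≈ 1.553.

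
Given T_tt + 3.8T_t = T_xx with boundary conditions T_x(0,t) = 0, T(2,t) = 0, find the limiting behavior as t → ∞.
T → 0. Damping (γ=3.8) dissipates energy; oscillations decay exponentially.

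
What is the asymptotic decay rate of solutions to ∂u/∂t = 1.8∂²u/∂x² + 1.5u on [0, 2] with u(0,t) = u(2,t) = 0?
Eigenvalues: λₙ = 1.8n²π²/2² - 1.5.
First three modes:
  n=1: λ₁ = 1.8π²/2² - 1.5 ≈ 2.941
  n=2: λ₂ = 7.2π²/2² - 1.5 ≈ 16.265
  n=3: λ₃ = 16.2π²/2² - 1.5 ≈ 38.472
Since 1.8π²/2² ≈ 4.441 > 1.5, all λₙ > 0.
The n=1 mode decays slowest → dominates as t → ∞.
Asymptotic: u ~ c₁ sin(πx/2) e^{-λ₁t} with decay rate λ₁ ≈ 2.941.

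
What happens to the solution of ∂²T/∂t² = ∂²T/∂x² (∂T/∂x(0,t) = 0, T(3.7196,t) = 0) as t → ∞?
T oscillates (no decay). Energy is conserved; the solution oscillates indefinitely as standing waves.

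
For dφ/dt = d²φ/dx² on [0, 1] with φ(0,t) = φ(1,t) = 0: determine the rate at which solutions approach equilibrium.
Eigenvalues: λₙ = n²π².
First three modes:
  n=1: λ₁ = π² ≈ 9.87
  n=2: λ₂ = 4π² ≈ 39.478 (4× faster decay)
  n=3: λ₃ = 9π² ≈ 88.826 (9× faster decay)
As t → ∞, higher modes decay exponentially faster. The n=1 mode dominates: φ ~ c₁ sin(πx) e^{-λ₁t}.
Decay rate: λ₁ = π² ≈ 9.87.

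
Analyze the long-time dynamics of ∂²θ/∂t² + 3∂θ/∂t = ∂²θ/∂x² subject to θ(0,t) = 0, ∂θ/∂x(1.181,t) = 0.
Long-time behavior: θ → 0. Damping (γ=3) dissipates energy; oscillations decay exponentially.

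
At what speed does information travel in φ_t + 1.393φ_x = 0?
Speed = 1.393. Information travels along x - 1.393t = const (rightward).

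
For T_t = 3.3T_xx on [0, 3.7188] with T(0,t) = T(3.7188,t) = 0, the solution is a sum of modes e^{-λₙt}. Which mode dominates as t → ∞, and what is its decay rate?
Eigenvalues: λₙ = 3.3n²π²/3.7188².
First three modes:
  n=1: λ₁ = 3.3π²/3.7188² ≈ 2.355
  n=2: λ₂ = 13.2π²/3.7188² ≈ 9.42 (4× faster decay)
  n=3: λ₃ = 29.7π²/3.7188² ≈ 21.196 (9× faster decay)
As t → ∞, higher modes decay exponentially faster. The n=1 mode dominates: T ~ c₁ sin(πx/3.7188) e^{-λ₁t}.
Decay rate: λ₁ = 3.3π²/3.7188² ≈ 2.355.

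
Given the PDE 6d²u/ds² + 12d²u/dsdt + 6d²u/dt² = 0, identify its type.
The second-order coefficients are A = 6, B = 12, C = 6. Since B² - 4AC = 0 = 0, this is a parabolic PDE.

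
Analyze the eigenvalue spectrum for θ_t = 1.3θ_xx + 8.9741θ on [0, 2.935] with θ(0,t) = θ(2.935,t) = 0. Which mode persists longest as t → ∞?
Eigenvalues: λₙ = 1.3n²π²/2.935² - 8.9741.
First three modes:
  n=1: λ₁ = 1.3π²/2.935² - 8.9741 ≈ -7.485
  n=2: λ₂ = 5.2π²/2.935² - 8.9741 ≈ -3.016
  n=3: λ₃ = 11.7π²/2.935² - 8.9741 ≈ 4.431
Since 1.3π²/2.935² ≈ 1.489 < 8.9741, λ₁ < 0.
The n=1 mode grows fastest (−λₙ is largest for n=1) → dominates.
Asymptotic: θ ~ c₁ sin(πx/2.935) e^{7.485t} (exponential growth at rate −λ₁ ≈ 7.485).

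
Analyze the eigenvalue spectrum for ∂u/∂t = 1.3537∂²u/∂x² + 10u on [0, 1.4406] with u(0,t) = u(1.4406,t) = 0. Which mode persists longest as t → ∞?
Eigenvalues: λₙ = 1.3537n²π²/1.4406² - 10.
First three modes:
  n=1: λ₁ = 1.3537π²/1.4406² - 10 ≈ -3.562
  n=2: λ₂ = 5.4148π²/1.4406² - 10 ≈ 15.751
  n=3: λ₃ = 12.1833π²/1.4406² - 10 ≈ 47.94
Since 1.3537π²/1.4406² ≈ 6.438 < 10, λ₁ < 0.
The n=1 mode grows fastest (−λₙ is largest for n=1) → dominates.
Asymptotic: u ~ c₁ sin(πx/1.4406) e^{3.562t} (exponential growth at rate −λ₁ ≈ 3.562).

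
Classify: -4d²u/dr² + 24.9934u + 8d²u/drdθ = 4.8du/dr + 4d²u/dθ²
Rewriting in standard form: -4d²u/dr² + 8d²u/drdθ - 4d²u/dθ² - 4.8du/dr + 24.9934u = 0. Parabolic (discriminant = 0).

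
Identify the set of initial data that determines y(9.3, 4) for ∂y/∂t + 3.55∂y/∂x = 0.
A single point: x = -4.9. The characteristic through (9.3, 4) is x - 3.55t = const, so x = 9.3 - 3.55·4 = -4.9.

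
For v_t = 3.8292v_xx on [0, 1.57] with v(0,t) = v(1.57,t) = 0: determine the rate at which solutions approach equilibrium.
Eigenvalues: λₙ = 3.8292n²π²/1.57².
First three modes:
  n=1: λ₁ = 3.8292π²/1.57² ≈ 15.332
  n=2: λ₂ = 15.3168π²/1.57² ≈ 61.329 (4× faster decay)
  n=3: λ₃ = 34.4628π²/1.57² ≈ 137.991 (9× faster decay)
As t → ∞, higher modes decay exponentially faster. The n=1 mode dominates: v ~ c₁ sin(πx/1.57) e^{-λ₁t}.
Decay rate: λ₁ = 3.8292π²/1.57² ≈ 15.332.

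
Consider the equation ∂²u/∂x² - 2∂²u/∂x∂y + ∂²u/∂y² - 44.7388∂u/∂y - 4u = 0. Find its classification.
Parabolic. (A = 1, B = -2, C = 1 gives B² - 4AC = 0.)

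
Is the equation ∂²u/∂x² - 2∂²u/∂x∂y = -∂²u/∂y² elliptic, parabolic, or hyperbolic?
Rewriting in standard form: ∂²u/∂x² - 2∂²u/∂x∂y + ∂²u/∂y² = 0. Computing B² - 4AC with A = 1, B = -2, C = 1: discriminant = 0 (zero). Answer: parabolic.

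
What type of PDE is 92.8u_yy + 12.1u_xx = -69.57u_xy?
Rewriting in standard form: 12.1u_xx + 69.57u_xy + 92.8u_yy = 0. With A = 12.1, B = 69.57, C = 92.8, the discriminant is 348.4649. This is a hyperbolic PDE.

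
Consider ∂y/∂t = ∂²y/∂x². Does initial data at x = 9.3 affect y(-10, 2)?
Yes, for any finite x. The heat equation has infinite propagation speed, so all initial data affects all points at any t > 0.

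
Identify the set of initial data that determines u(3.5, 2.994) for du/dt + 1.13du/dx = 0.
A single point: x = 0.11678. The characteristic through (3.5, 2.994) is x - 1.13t = const, so x = 3.5 - 1.13·2.994 = 0.11678.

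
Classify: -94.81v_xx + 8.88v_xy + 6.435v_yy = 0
Hyperbolic (discriminant = 2519.2638).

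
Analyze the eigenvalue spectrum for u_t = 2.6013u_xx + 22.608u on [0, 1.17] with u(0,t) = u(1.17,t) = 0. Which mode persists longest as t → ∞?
Eigenvalues: λₙ = 2.6013n²π²/1.17² - 22.608.
First three modes:
  n=1: λ₁ = 2.6013π²/1.17² - 22.608 ≈ -3.853
  n=2: λ₂ = 10.4052π²/1.17² - 22.608 ≈ 52.412
  n=3: λ₃ = 23.4117π²/1.17² - 22.608 ≈ 146.188
Since 2.6013π²/1.17² ≈ 18.755 < 22.608, λ₁ < 0.
The n=1 mode grows fastest (−λₙ is largest for n=1) → dominates.
Asymptotic: u ~ c₁ sin(πx/1.17) e^{3.853t} (exponential growth at rate −λ₁ ≈ 3.853).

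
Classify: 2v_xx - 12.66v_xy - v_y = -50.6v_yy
Rewriting in standard form: 2v_xx - 12.66v_xy + 50.6v_yy - v_y = 0. Elliptic (discriminant = -244.5244).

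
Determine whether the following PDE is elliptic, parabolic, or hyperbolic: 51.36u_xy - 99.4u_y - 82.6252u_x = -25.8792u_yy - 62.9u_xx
Rewriting in standard form: 62.9u_xx + 51.36u_xy + 25.8792u_yy - 82.6252u_x - 99.4u_y = 0. Coefficients: A = 62.9, B = 51.36, C = 25.8792. B² - 4AC = -3873.35712, which is negative, so the equation is elliptic.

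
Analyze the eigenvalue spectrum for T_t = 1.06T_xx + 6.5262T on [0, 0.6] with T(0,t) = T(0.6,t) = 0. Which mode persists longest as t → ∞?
Eigenvalues: λₙ = 1.06n²π²/0.6² - 6.5262.
First three modes:
  n=1: λ₁ = 1.06π²/0.6² - 6.5262 ≈ 22.534
  n=2: λ₂ = 4.24π²/0.6² - 6.5262 ≈ 109.716
  n=3: λ₃ = 9.54π²/0.6² - 6.5262 ≈ 255.018
Since 1.06π²/0.6² ≈ 29.061 > 6.5262, all λₙ > 0.
The n=1 mode decays slowest → dominates as t → ∞.
Asymptotic: T ~ c₁ sin(πx/0.6) e^{-λ₁t} with decay rate λ₁ ≈ 22.534.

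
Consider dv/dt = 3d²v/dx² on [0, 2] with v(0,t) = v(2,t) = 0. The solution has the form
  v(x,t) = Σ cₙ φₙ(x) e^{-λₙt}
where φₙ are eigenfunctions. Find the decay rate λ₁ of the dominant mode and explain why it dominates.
Eigenvalues: λₙ = 3n²π²/2².
First three modes:
  n=1: λ₁ = 3π²/2² ≈ 7.402
  n=2: λ₂ = 12π²/2² ≈ 29.609 (4× faster decay)
  n=3: λ₃ = 27π²/2² ≈ 66.62 (9× faster decay)
As t → ∞, higher modes decay exponentially faster. The n=1 mode dominates: v ~ c₁ sin(πx/2) e^{-λ₁t}.
Decay rate: λ₁ = 3π²/2² ≈ 7.402.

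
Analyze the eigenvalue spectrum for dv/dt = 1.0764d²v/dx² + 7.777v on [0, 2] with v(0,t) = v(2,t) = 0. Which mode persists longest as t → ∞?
Eigenvalues: λₙ = 1.0764n²π²/2² - 7.777.
First three modes:
  n=1: λ₁ = 1.0764π²/2² - 7.777 ≈ -5.121
  n=2: λ₂ = 4.3056π²/2² - 7.777 ≈ 2.847
  n=3: λ₃ = 9.6876π²/2² - 7.777 ≈ 16.126
Since 1.0764π²/2² ≈ 2.656 < 7.777, λ₁ < 0.
The n=1 mode grows fastest (−λₙ is largest for n=1) → dominates.
Asymptotic: v ~ c₁ sin(πx/2) e^{5.121t} (exponential growth at rate −λ₁ ≈ 5.121).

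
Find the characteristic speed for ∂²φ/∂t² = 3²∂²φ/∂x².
Speed = 3. Information travels along characteristics x = x₀ ± 3t.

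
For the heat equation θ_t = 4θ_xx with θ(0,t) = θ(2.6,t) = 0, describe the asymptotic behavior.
θ → 0. Heat diffuses out through both boundaries.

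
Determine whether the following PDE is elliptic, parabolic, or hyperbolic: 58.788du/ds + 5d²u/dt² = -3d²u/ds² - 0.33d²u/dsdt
Rewriting in standard form: 3d²u/ds² + 0.33d²u/dsdt + 5d²u/dt² + 58.788du/ds = 0. Coefficients: A = 3, B = 0.33, C = 5. B² - 4AC = -59.8911, which is negative, so the equation is elliptic.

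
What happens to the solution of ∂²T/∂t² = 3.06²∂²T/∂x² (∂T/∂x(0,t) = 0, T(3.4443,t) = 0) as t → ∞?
T oscillates (no decay). Energy is conserved; the solution oscillates indefinitely as standing waves.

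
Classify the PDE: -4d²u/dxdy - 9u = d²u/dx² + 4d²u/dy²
Rewriting in standard form: -d²u/dx² - 4d²u/dxdy - 4d²u/dy² - 9u = 0. A = -1, B = -4, C = -4. Discriminant B² - 4AC = 0. Since 0 = 0, parabolic.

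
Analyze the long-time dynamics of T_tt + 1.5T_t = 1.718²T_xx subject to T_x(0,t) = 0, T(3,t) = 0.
Long-time behavior: T → 0. Damping (γ=1.5) dissipates energy; oscillations decay exponentially.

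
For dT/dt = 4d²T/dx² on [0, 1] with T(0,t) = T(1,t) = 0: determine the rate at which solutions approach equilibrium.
Eigenvalues: λₙ = 4n²π².
First three modes:
  n=1: λ₁ = 4π² ≈ 39.478
  n=2: λ₂ = 16π² ≈ 157.914 (4× faster decay)
  n=3: λ₃ = 36π² ≈ 355.306 (9× faster decay)
As t → ∞, higher modes decay exponentially faster. The n=1 mode dominates: T ~ c₁ sin(πx) e^{-λ₁t}.
Decay rate: λ₁ = 4π² ≈ 39.478.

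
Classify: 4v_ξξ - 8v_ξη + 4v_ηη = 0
Parabolic (discriminant = 0).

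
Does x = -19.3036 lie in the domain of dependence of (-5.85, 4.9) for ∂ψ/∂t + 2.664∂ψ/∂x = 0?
No. Only data at x = -18.9036 affects (-5.85, 4.9). Advection has one-way propagation along characteristics.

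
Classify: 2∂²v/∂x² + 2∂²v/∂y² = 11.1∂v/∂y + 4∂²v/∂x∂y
Rewriting in standard form: 2∂²v/∂x² - 4∂²v/∂x∂y + 2∂²v/∂y² - 11.1∂v/∂y = 0. Parabolic (discriminant = 0).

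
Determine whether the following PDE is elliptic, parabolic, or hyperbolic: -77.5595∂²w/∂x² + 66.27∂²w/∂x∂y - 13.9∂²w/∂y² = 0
Coefficients: A = -77.5595, B = 66.27, C = -13.9. B² - 4AC = 79.4047, which is positive, so the equation is hyperbolic.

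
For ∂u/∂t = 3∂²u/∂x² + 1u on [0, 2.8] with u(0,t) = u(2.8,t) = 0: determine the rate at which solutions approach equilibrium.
Eigenvalues: λₙ = 3n²π²/2.8² - 1.
First three modes:
  n=1: λ₁ = 3π²/2.8² - 1 ≈ 2.777
  n=2: λ₂ = 12π²/2.8² - 1 ≈ 14.107
  n=3: λ₃ = 27π²/2.8² - 1 ≈ 32.99
Since 3π²/2.8² ≈ 3.777 > 1, all λₙ > 0.
The n=1 mode decays slowest → dominates as t → ∞.
Asymptotic: u ~ c₁ sin(πx/2.8) e^{-λ₁t} with decay rate λ₁ ≈ 2.777.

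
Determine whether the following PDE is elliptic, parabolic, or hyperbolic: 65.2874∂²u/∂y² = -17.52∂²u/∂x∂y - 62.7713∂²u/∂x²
Rewriting in standard form: 62.7713∂²u/∂x² + 17.52∂²u/∂x∂y + 65.2874∂²u/∂y² = 0. Coefficients: A = 62.7713, B = 17.52, C = 65.2874. B² - 4AC = -16085.74948648, which is negative, so the equation is elliptic.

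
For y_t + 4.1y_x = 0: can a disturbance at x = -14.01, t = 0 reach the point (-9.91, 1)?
Yes. The characteristic through (-9.91, 1) passes through x = -14.01.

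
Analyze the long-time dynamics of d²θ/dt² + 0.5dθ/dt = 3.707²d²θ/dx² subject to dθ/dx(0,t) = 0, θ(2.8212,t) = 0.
Long-time behavior: θ → 0. Damping (γ=0.5) dissipates energy; oscillations decay exponentially.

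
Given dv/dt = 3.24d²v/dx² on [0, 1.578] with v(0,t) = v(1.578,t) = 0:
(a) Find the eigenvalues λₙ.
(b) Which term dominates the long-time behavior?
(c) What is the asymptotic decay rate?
Eigenvalues: λₙ = 3.24n²π²/1.578².
First three modes:
  n=1: λ₁ = 3.24π²/1.578² ≈ 12.842
  n=2: λ₂ = 12.96π²/1.578² ≈ 51.368 (4× faster decay)
  n=3: λ₃ = 29.16π²/1.578² ≈ 115.577 (9× faster decay)
As t → ∞, higher modes decay exponentially faster. The n=1 mode dominates: v ~ c₁ sin(πx/1.578) e^{-λ₁t}.
Decay rate: λ₁ = 3.24π²/1.578² ≈ 12.842.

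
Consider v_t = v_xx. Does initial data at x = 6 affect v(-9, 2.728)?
Yes, for any finite x. The heat equation has infinite propagation speed, so all initial data affects all points at any t > 0.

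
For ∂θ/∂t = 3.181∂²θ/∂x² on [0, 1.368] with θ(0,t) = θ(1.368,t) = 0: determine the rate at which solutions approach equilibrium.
Eigenvalues: λₙ = 3.181n²π²/1.368².
First three modes:
  n=1: λ₁ = 3.181π²/1.368² ≈ 16.776
  n=2: λ₂ = 12.724π²/1.368² ≈ 67.104 (4× faster decay)
  n=3: λ₃ = 28.629π²/1.368² ≈ 150.985 (9× faster decay)
As t → ∞, higher modes decay exponentially faster. The n=1 mode dominates: θ ~ c₁ sin(πx/1.368) e^{-λ₁t}.
Decay rate: λ₁ = 3.181π²/1.368² ≈ 16.776.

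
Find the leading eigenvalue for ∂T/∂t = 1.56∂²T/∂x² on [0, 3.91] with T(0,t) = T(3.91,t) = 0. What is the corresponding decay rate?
Eigenvalues: λₙ = 1.56n²π²/3.91².
First three modes:
  n=1: λ₁ = 1.56π²/3.91² ≈ 1.007
  n=2: λ₂ = 6.24π²/3.91² ≈ 4.028 (4× faster decay)
  n=3: λ₃ = 14.04π²/3.91² ≈ 9.064 (9× faster decay)
As t → ∞, higher modes decay exponentially faster. The n=1 mode dominates: T ~ c₁ sin(πx/3.91) e^{-λ₁t}.
Decay rate: λ₁ = 1.56π²/3.91² ≈ 1.007.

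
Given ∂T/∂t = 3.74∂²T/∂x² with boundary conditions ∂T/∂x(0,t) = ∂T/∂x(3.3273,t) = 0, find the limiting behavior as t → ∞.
T → constant (steady state). Heat is conserved (no flux at boundaries); solution approaches the spatial average.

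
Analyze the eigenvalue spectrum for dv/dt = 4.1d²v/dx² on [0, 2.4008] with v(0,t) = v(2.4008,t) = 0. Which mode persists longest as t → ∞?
Eigenvalues: λₙ = 4.1n²π²/2.4008².
First three modes:
  n=1: λ₁ = 4.1π²/2.4008² ≈ 7.021
  n=2: λ₂ = 16.4π²/2.4008² ≈ 28.082 (4× faster decay)
  n=3: λ₃ = 36.9π²/2.4008² ≈ 63.185 (9× faster decay)
As t → ∞, higher modes decay exponentially faster. The n=1 mode dominates: v ~ c₁ sin(πx/2.4008) e^{-λ₁t}.
Decay rate: λ₁ = 4.1π²/2.4008² ≈ 7.021.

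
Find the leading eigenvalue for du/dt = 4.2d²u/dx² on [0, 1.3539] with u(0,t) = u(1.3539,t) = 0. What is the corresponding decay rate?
Eigenvalues: λₙ = 4.2n²π²/1.3539².
First three modes:
  n=1: λ₁ = 4.2π²/1.3539² ≈ 22.614
  n=2: λ₂ = 16.8π²/1.3539² ≈ 90.456 (4× faster decay)
  n=3: λ₃ = 37.8π²/1.3539² ≈ 203.525 (9× faster decay)
As t → ∞, higher modes decay exponentially faster. The n=1 mode dominates: u ~ c₁ sin(πx/1.3539) e^{-λ₁t}.
Decay rate: λ₁ = 4.2π²/1.3539² ≈ 22.614.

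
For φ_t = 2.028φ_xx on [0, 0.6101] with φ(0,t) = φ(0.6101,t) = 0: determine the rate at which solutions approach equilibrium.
Eigenvalues: λₙ = 2.028n²π²/0.6101².
First three modes:
  n=1: λ₁ = 2.028π²/0.6101² ≈ 53.773
  n=2: λ₂ = 8.112π²/0.6101² ≈ 215.093 (4× faster decay)
  n=3: λ₃ = 18.252π²/0.6101² ≈ 483.959 (9× faster decay)
As t → ∞, higher modes decay exponentially faster. The n=1 mode dominates: φ ~ c₁ sin(πx/0.6101) e^{-λ₁t}.
Decay rate: λ₁ = 2.028π²/0.6101² ≈ 53.773.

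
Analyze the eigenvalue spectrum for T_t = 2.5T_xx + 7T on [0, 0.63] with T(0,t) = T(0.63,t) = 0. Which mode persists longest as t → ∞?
Eigenvalues: λₙ = 2.5n²π²/0.63² - 7.
First three modes:
  n=1: λ₁ = 2.5π²/0.63² - 7 ≈ 55.167
  n=2: λ₂ = 10π²/0.63² - 7 ≈ 241.667
  n=3: λ₃ = 22.5π²/0.63² - 7 ≈ 552.501
Since 2.5π²/0.63² ≈ 62.167 > 7, all λₙ > 0.
The n=1 mode decays slowest → dominates as t → ∞.
Asymptotic: T ~ c₁ sin(πx/0.63) e^{-λ₁t} with decay rate λ₁ ≈ 55.167.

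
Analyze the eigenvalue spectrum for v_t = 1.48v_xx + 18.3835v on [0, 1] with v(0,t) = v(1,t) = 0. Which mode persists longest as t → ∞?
Eigenvalues: λₙ = 1.48n²π²/1² - 18.3835.
First three modes:
  n=1: λ₁ = 1.48π² - 18.3835 ≈ -3.776
  n=2: λ₂ = 5.92π² - 18.3835 ≈ 40.045
  n=3: λ₃ = 13.32π² - 18.3835 ≈ 113.08
Since 1.48π² ≈ 14.607 < 18.3835, λ₁ < 0.
The n=1 mode grows fastest (−λₙ is largest for n=1) → dominates.
Asymptotic: v ~ c₁ sin(πx/1) e^{3.776t} (exponential growth at rate −λ₁ ≈ 3.776).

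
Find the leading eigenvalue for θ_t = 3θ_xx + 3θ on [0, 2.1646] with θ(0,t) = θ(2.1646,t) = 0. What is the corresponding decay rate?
Eigenvalues: λₙ = 3n²π²/2.1646² - 3.
First three modes:
  n=1: λ₁ = 3π²/2.1646² - 3 ≈ 3.319
  n=2: λ₂ = 12π²/2.1646² - 3 ≈ 22.277
  n=3: λ₃ = 27π²/2.1646² - 3 ≈ 53.873
Since 3π²/2.1646² ≈ 6.319 > 3, all λₙ > 0.
The n=1 mode decays slowest → dominates as t → ∞.
Asymptotic: θ ~ c₁ sin(πx/2.1646) e^{-λ₁t} with decay rate λ₁ ≈ 3.319.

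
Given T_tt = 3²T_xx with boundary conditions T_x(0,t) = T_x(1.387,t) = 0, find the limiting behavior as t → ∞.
T oscillates about a mean that drifts linearly in t (generically unbounded; no decay). There is no damping, so the nonconstant modes persist as standing waves (energy conserved, no decay). But with Neumann conditions at both ends the constant mode has eigenvalue 0: the spatial mean M(t) of T satisfies M'' = 0, so M(t) = M(0) + M'(0)·t. Unless the initial velocity has zero mean (∫T_t(x,0)dx = 0), the solution grows linearly in t (unbounded, though not exponentially); if it does have zero mean, the solution stays bounded and simply oscillates.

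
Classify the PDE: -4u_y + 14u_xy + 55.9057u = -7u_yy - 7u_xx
Rewriting in standard form: 7u_xx + 14u_xy + 7u_yy - 4u_y + 55.9057u = 0. A = 7, B = 14, C = 7. Discriminant B² - 4AC = 0. Since 0 = 0, parabolic.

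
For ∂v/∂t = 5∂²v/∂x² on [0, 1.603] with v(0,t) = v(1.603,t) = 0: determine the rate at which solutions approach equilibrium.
Eigenvalues: λₙ = 5n²π²/1.603².
First three modes:
  n=1: λ₁ = 5π²/1.603² ≈ 19.204
  n=2: λ₂ = 20π²/1.603² ≈ 76.818 (4× faster decay)
  n=3: λ₃ = 45π²/1.603² ≈ 172.84 (9× faster decay)
As t → ∞, higher modes decay exponentially faster. The n=1 mode dominates: v ~ c₁ sin(πx/1.603) e^{-λ₁t}.
Decay rate: λ₁ = 5π²/1.603² ≈ 19.204.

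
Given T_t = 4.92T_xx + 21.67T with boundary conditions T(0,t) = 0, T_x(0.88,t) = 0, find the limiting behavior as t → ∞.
T grows unboundedly. Reaction dominates diffusion (r=21.67 > κπ²/(4L²)≈15.68); solution grows exponentially.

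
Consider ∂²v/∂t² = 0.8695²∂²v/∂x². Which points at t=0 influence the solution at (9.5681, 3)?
Domain of dependence: [6.9596, 12.1766]. Signals travel at speed 0.8695, so data within |x - 9.5681| ≤ 0.8695·3 = 2.6085 can reach the point.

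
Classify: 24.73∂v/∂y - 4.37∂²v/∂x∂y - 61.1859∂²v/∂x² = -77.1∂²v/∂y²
Rewriting in standard form: -61.1859∂²v/∂x² - 4.37∂²v/∂x∂y + 77.1∂²v/∂y² + 24.73∂v/∂y = 0. Hyperbolic (discriminant = 18888.82846).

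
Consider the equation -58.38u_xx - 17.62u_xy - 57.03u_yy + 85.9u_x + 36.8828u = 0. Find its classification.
Elliptic. (A = -58.38, B = -17.62, C = -57.03 gives B² - 4AC = -13007.1812.)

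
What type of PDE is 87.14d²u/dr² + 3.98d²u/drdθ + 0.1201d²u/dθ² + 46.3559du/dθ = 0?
With A = 87.14, B = 3.98, C = 0.1201, the discriminant is -26.021656. This is an elliptic PDE.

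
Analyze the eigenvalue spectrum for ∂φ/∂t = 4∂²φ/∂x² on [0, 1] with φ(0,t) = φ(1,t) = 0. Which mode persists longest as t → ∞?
Eigenvalues: λₙ = 4n²π².
First three modes:
  n=1: λ₁ = 4π² ≈ 39.478
  n=2: λ₂ = 16π² ≈ 157.914 (4× faster decay)
  n=3: λ₃ = 36π² ≈ 355.306 (9× faster decay)
As t → ∞, higher modes decay exponentially faster. The n=1 mode dominates: φ ~ c₁ sin(πx) e^{-λ₁t}.
Decay rate: λ₁ = 4π² ≈ 39.478.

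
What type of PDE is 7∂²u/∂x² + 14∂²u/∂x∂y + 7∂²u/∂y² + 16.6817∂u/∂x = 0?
With A = 7, B = 14, C = 7, the discriminant is 0. This is a parabolic PDE.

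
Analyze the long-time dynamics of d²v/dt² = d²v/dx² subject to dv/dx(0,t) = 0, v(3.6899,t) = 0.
Long-time behavior: v oscillates (no decay). Energy is conserved; the solution oscillates indefinitely as standing waves.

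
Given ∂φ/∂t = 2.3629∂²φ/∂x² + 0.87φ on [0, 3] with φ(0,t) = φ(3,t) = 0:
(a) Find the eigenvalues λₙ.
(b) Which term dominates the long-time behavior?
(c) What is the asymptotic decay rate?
Eigenvalues: λₙ = 2.3629n²π²/3² - 0.87.
First three modes:
  n=1: λ₁ = 2.3629π²/3² - 0.87 ≈ 1.721
  n=2: λ₂ = 9.4516π²/3² - 0.87 ≈ 9.495
  n=3: λ₃ = 21.2661π²/3² - 0.87 ≈ 22.451
Since 2.3629π²/3² ≈ 2.591 > 0.87, all λₙ > 0.
The n=1 mode decays slowest → dominates as t → ∞.
Asymptotic: φ ~ c₁ sin(πx/3) e^{-λ₁t} with decay rate λ₁ ≈ 1.721.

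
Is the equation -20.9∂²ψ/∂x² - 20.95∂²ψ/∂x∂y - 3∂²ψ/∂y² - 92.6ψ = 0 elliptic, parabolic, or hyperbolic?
Computing B² - 4AC with A = -20.9, B = -20.95, C = -3: discriminant = 188.1025 (positive). Answer: hyperbolic.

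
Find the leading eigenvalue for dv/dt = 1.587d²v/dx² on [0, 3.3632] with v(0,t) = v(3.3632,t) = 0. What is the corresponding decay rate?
Eigenvalues: λₙ = 1.587n²π²/3.3632².
First three modes:
  n=1: λ₁ = 1.587π²/3.3632² ≈ 1.385
  n=2: λ₂ = 6.348π²/3.3632² ≈ 5.539 (4× faster decay)
  n=3: λ₃ = 14.283π²/3.3632² ≈ 12.463 (9× faster decay)
As t → ∞, higher modes decay exponentially faster. The n=1 mode dominates: v ~ c₁ sin(πx/3.3632) e^{-λ₁t}.
Decay rate: λ₁ = 1.587π²/3.3632² ≈ 1.385.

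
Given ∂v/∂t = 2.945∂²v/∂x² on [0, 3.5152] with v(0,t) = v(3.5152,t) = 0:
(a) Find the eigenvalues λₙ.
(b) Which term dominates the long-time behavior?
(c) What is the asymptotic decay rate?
Eigenvalues: λₙ = 2.945n²π²/3.5152².
First three modes:
  n=1: λ₁ = 2.945π²/3.5152² ≈ 2.352
  n=2: λ₂ = 11.78π²/3.5152² ≈ 9.409 (4× faster decay)
  n=3: λ₃ = 26.505π²/3.5152² ≈ 21.17 (9× faster decay)
As t → ∞, higher modes decay exponentially faster. The n=1 mode dominates: v ~ c₁ sin(πx/3.5152) e^{-λ₁t}.
Decay rate: λ₁ = 2.945π²/3.5152² ≈ 2.352.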